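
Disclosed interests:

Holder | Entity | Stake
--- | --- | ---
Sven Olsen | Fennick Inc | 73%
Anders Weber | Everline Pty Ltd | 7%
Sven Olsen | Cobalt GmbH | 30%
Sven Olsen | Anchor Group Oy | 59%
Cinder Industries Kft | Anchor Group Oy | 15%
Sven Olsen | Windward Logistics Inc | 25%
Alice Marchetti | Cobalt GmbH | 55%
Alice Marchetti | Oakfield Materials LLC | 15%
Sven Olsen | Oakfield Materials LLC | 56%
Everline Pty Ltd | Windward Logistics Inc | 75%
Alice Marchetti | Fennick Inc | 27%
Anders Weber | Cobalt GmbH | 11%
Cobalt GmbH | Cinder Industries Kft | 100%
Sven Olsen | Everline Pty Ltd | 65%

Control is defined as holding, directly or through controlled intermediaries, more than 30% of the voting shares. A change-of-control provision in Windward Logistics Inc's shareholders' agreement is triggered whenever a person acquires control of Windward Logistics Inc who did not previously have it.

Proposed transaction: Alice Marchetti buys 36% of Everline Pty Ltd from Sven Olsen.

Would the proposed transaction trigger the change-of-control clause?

Yes

The purchase adds only to Alice's holdings (Sven's stake shrinks), so Alice is the only person who could newly come to control Windward.
Alice holds 55% of Cobalt, so Alice controls Cobalt.
Cobalt holds 100% of Cinder, so Alice controls Cinder.
Neither Alice nor any entity Alice controls holds any voting interest in Windward.
So before the transaction, Alice does not control Windward.
After the purchase, Alice holds 36% of Everline directly, and Sven's stake falls to 29%.
Alice holds 36% of Everline, so Alice controls Everline.
Everline holds 75% of Windward, so Alice controls Windward.
Alice did not control Windward before and does after, so the clause is triggered.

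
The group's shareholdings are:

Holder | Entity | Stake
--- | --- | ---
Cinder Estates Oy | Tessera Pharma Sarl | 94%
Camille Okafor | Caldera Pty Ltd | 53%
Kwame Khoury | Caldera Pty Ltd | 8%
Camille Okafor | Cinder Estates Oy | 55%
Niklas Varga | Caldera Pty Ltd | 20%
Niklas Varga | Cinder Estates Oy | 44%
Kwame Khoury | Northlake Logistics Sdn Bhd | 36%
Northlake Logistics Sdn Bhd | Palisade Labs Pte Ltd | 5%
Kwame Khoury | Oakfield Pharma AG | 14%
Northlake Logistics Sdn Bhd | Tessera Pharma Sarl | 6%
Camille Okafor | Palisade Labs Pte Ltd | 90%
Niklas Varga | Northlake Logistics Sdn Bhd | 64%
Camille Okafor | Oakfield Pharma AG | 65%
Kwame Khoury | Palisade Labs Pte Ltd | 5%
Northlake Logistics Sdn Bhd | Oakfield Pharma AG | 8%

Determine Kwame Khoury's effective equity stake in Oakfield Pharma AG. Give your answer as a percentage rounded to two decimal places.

16.88%

Kwame reaches Oakfield along 2 paths.
Direct stake: 14% = 14%.
Via Northlake: 36% × 8% = 2.88%.
Total: 14% + 2.88% = 16.88%.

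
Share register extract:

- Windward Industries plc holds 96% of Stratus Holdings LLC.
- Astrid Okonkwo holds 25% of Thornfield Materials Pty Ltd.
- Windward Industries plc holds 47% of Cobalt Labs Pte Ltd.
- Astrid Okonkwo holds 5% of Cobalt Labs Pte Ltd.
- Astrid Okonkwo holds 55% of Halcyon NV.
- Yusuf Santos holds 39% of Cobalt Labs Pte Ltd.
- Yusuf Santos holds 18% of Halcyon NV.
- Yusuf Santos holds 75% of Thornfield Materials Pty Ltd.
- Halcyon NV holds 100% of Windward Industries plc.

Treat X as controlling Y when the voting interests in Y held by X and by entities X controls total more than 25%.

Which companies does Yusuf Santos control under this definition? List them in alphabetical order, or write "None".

Cobalt Labs Pte Ltd, Thornfield Materials Pty Ltd

Yusuf holds 75% of Thornfield, so Yusuf controls Thornfield.
Yusuf holds 39% of Cobalt, so Yusuf controls Cobalt.
No other company's threshold is met.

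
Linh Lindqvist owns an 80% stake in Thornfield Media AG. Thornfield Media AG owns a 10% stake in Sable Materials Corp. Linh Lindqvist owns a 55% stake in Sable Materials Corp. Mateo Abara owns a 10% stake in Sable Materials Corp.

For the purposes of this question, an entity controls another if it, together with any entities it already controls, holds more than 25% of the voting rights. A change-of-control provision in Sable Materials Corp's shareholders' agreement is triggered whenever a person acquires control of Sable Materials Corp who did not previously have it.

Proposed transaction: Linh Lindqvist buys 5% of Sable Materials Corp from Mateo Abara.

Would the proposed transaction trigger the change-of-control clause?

No

The purchase adds only to Linh's holdings (Mateo's stake shrinks), so Linh is the only person who could newly come to control Sable.
Linh holds 80% of Thornfield, so Linh controls Thornfield.
Thornfield and Linh together hold 10% + 55% = 65% of Sable, so Linh controls Sable.
So Linh already controls Sable before the transaction.
After the purchase, Linh's direct stake in Sable rises to 55% + 5% = 60%, and Mateo's stake falls to 5%.
Linh controlled Sable already, so this is not a new person acquiring control; every other person's position is unchanged or reduced.
No new person acquires control, so the clause is not triggered.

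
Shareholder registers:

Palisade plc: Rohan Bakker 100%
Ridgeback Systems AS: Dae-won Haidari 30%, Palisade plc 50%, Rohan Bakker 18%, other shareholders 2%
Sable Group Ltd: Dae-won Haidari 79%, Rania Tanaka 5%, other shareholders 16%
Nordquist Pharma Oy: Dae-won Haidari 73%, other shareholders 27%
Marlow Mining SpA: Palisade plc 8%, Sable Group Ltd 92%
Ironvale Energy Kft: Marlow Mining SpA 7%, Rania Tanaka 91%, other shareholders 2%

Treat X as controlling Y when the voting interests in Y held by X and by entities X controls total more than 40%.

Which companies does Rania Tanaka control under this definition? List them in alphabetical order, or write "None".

Rania holds 91% of Ironvale, so Rania controls Ironvale.
No other company's threshold is met.

Ironvale Energy Kft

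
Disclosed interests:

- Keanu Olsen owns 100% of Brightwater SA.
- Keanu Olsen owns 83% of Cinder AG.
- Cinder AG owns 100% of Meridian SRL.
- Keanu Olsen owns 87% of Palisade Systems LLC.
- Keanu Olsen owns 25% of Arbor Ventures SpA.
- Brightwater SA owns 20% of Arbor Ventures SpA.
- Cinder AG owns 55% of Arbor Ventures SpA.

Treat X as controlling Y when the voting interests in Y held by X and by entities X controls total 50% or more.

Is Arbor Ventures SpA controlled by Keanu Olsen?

Yes

Keanu holds 100% of Brightwater, so Keanu controls Brightwater.
Keanu holds 83% of Cinder, so Keanu controls Cinder.
Cinder and Brightwater and Keanu together hold 55% + 20% + 25% = 100% of Arbor, so Keanu controls Arbor.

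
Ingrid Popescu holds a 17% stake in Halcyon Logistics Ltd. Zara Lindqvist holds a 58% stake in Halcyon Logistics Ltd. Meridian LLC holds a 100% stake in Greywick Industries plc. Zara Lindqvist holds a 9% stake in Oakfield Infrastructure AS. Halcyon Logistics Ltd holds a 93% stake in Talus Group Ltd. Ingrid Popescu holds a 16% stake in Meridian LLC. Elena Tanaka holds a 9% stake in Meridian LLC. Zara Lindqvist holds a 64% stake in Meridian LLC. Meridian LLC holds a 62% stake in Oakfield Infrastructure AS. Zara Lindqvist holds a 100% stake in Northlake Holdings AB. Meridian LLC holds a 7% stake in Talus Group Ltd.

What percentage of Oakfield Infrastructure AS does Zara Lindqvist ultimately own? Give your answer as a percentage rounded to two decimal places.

Zara reaches Oakfield along 2 paths.
Via Meridian: 64% × 62% = 39.68%.
Direct stake: 9% = 9%.
Total: 39.68% + 9% = 48.68%.

48.68%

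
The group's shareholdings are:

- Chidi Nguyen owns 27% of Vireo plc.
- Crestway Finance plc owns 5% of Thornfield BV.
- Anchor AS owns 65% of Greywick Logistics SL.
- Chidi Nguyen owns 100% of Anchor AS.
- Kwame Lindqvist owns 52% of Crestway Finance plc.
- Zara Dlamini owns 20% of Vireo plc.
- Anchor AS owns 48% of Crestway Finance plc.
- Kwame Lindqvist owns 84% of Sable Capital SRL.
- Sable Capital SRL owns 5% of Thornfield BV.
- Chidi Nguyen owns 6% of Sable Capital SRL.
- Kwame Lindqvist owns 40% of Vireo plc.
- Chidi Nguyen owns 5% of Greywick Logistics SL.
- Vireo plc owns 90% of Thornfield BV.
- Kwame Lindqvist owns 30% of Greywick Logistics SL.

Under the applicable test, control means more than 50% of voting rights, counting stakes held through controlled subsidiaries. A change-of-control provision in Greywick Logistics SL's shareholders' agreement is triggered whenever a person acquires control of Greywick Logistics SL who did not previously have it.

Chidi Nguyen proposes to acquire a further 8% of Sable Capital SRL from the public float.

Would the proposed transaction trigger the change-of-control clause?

The purchase changes only Chidi's holdings, so Chidi is the only person who could newly come to control Greywick.
Chidi holds 100% of Anchor, so Chidi controls Anchor.
Anchor and Chidi together hold 65% + 5% = 70% of Greywick, so Chidi controls Greywick.
So Chidi already controls Greywick before the transaction.
After the purchase, Chidi's direct stake in Sable rises to 6% + 8% = 14%.
Chidi controlled Greywick already, so this is not a new person acquiring control; every other person's position is unchanged or reduced.
No new person acquires control, so the clause is not triggered.

No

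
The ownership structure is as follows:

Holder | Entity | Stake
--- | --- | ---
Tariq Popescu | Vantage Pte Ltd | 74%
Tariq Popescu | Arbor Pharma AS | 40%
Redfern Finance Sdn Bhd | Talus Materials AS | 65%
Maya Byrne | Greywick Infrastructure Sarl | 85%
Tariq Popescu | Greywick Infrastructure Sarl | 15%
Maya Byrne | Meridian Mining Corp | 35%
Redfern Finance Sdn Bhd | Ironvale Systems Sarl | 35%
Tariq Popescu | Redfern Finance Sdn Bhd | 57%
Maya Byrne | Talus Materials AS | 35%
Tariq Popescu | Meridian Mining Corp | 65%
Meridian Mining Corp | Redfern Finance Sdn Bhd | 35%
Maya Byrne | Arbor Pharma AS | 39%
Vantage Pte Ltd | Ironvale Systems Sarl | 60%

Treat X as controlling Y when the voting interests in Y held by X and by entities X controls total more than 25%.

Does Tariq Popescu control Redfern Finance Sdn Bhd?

Yes

Tariq holds 65% of Meridian, so Tariq controls Meridian.
Tariq and Meridian together hold 57% + 35% = 92% of Redfern, so Tariq controls Redfern.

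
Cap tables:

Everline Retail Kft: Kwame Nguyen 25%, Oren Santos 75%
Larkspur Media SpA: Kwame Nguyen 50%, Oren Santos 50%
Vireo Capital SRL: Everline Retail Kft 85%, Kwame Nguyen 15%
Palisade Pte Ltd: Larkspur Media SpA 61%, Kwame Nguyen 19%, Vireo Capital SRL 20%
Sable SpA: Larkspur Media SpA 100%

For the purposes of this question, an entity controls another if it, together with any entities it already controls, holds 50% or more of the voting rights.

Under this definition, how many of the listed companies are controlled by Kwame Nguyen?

Kwame holds 50% of Larkspur, so Kwame controls Larkspur.
Larkspur and Kwame together hold 61% + 19% = 80% of Palisade, so Kwame controls Palisade.
Larkspur holds 100% of Sable, so Kwame controls Sable.
No other company's threshold is met.
Kwame controls 3 companies.

3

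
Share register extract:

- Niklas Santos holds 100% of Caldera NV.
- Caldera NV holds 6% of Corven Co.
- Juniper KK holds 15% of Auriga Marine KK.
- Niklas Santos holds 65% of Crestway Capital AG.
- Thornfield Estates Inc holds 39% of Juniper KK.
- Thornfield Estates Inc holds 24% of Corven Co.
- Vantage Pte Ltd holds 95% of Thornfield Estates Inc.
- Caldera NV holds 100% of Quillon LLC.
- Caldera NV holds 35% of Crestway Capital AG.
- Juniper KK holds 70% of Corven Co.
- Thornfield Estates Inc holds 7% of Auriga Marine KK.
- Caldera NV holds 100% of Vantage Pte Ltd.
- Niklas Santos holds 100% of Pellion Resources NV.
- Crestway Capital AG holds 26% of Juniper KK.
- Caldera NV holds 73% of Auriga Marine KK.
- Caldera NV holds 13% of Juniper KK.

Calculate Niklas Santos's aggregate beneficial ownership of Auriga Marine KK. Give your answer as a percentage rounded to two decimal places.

91.06%

Niklas reaches Auriga along 6 paths.
Via Caldera: 100% × 73% = 73%.
Via Caldera → Crestway → Juniper: 100% × 35% × 26% × 15% = 1.365%.
Via Crestway → Juniper: 65% × 26% × 15% = 2.535%.
Via Caldera → Vantage → Thornfield → Juniper: 100% × 100% × 95% × 39% × 15% = 5.5575%.
Via Caldera → Juniper: 100% × 13% × 15% = 1.95%.
Via Caldera → Vantage → Thornfield: 100% × 100% × 95% × 7% = 6.65%.
Total: 73% + 1.365% + 2.535% + 5.5575% + 1.95% + 6.65% = 91.0575%.
Rounded: 91.06%.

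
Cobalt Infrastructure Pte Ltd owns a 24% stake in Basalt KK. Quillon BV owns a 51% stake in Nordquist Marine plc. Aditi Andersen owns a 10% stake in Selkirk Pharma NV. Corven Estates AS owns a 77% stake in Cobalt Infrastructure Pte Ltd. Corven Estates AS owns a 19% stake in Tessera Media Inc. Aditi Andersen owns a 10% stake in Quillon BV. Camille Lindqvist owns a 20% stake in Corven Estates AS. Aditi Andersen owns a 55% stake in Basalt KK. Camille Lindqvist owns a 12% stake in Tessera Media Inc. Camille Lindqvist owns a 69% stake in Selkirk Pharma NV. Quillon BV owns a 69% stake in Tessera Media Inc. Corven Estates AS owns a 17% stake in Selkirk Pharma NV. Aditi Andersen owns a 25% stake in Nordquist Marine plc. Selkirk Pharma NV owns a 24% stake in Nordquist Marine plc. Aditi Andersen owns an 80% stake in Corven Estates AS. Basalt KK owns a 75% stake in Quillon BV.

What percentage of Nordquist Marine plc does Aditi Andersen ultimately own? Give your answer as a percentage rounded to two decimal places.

Aditi reaches Nordquist along 6 paths.
Via Corven → Cobalt → Basalt → Quillon: 80% × 77% × 24% × 75% × 51% = 5.65488%.
Via Basalt → Quillon: 55% × 75% × 51% = 21.0375%.
Via Quillon: 10% × 51% = 5.1%.
Via Corven → Selkirk: 80% × 17% × 24% = 3.264%.
Via Selkirk: 10% × 24% = 2.4%.
Direct stake: 25% = 25%.
Total: 5.65488% + 21.0375% + 5.1% + 3.264% + 2.4% + 25% = 62.45638%.
Rounded: 62.46%.

62.46%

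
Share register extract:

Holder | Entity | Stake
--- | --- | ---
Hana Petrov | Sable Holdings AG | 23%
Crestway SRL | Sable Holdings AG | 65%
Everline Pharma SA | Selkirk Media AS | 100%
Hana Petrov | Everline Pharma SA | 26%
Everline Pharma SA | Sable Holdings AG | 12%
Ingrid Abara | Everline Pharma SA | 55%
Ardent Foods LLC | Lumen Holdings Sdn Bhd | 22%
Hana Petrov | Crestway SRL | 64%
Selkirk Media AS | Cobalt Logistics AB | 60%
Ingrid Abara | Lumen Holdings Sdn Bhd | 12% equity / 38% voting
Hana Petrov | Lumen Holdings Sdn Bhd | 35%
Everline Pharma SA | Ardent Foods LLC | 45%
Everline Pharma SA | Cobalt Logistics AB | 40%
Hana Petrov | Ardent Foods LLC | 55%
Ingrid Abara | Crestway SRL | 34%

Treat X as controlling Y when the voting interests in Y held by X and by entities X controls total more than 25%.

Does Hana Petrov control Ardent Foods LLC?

Hana holds 26% of Everline, so Hana controls Everline.
Hana and Everline together hold 55% + 45% = 100% of Ardent, so Hana controls Ardent.

Yes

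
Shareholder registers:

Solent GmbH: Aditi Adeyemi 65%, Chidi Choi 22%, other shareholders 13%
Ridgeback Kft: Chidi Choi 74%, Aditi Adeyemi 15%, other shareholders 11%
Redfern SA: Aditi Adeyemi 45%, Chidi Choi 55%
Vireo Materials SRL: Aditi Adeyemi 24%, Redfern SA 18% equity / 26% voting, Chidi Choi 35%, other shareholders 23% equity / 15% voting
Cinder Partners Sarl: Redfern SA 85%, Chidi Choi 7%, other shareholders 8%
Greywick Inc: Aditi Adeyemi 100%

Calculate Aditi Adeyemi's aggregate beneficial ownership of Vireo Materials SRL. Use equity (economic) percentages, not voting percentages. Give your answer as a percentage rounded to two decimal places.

32.10%

Aditi reaches Vireo along 2 paths.
Direct stake: 24% = 24%.
Via Redfern: 45% × 18% = 8.1%.
Total: 24% + 8.1% = 32.1%.
Rounded: 32.10%.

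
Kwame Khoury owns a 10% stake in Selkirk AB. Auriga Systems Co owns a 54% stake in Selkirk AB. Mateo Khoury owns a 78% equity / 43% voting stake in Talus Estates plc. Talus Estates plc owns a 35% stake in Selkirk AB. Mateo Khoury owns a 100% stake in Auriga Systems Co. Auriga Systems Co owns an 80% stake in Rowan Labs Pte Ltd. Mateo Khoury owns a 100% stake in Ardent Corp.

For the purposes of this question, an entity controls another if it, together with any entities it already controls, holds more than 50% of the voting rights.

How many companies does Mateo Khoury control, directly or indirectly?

4

Mateo holds 100% of Auriga, so Mateo controls Auriga.
Mateo holds 100% of Ardent, so Mateo controls Ardent.
Auriga holds 54% of Selkirk, so Mateo controls Selkirk.
Auriga holds 80% of Rowan, so Mateo controls Rowan.
No other company's threshold is met.
Mateo controls 4 companies.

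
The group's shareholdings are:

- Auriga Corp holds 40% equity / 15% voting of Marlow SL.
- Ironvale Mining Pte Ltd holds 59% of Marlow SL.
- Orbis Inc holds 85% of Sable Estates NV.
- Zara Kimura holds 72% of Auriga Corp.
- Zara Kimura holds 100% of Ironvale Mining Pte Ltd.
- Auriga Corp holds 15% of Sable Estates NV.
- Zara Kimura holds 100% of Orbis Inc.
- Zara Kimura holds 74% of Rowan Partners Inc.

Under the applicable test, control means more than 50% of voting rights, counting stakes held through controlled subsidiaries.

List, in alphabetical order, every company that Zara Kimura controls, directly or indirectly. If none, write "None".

Zara holds 72% of Auriga, so Zara controls Auriga.
Zara holds 100% of Orbis, so Zara controls Orbis.
Zara holds 100% of Ironvale, so Zara controls Ironvale.
Auriga and Ironvale together hold 15% + 59% = 74% of Marlow, so Zara controls Marlow.
Orbis and Auriga together hold 85% + 15% = 100% of Sable, so Zara controls Sable.
Zara holds 74% of Rowan, so Zara controls Rowan.

Auriga Corp, Ironvale Mining Pte Ltd, Marlow SL, Orbis Inc, Rowan Partners Inc, Sable Estates NV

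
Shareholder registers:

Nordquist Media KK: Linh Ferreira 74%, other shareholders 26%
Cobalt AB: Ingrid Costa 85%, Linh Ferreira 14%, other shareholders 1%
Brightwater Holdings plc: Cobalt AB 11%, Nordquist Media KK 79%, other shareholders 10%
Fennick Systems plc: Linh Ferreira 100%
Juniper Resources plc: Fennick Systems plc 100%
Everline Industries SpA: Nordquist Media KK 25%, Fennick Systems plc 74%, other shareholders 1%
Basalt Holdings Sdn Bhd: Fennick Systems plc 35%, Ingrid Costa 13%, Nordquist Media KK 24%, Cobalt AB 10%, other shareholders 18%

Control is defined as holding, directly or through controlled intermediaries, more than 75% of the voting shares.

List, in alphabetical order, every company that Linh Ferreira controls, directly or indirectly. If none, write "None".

Linh holds 100% of Fennick, so Linh controls Fennick.
Fennick holds 100% of Juniper, so Linh controls Juniper.
No other company's threshold is met.

Fennick Systems plc, Juniper Resources plc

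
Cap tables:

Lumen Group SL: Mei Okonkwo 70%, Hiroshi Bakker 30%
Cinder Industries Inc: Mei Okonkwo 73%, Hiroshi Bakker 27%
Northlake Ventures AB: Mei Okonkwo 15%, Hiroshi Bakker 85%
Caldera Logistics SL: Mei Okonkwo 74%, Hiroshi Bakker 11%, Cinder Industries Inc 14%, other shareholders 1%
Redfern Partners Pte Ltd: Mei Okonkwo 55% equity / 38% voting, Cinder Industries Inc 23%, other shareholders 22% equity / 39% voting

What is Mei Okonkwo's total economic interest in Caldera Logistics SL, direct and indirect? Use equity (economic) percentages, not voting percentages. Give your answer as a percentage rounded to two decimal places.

84.22%

Mei reaches Caldera along 2 paths.
Direct stake: 74% = 74%.
Via Cinder: 73% × 14% = 10.22%.
Total: 74% + 10.22% = 84.22%.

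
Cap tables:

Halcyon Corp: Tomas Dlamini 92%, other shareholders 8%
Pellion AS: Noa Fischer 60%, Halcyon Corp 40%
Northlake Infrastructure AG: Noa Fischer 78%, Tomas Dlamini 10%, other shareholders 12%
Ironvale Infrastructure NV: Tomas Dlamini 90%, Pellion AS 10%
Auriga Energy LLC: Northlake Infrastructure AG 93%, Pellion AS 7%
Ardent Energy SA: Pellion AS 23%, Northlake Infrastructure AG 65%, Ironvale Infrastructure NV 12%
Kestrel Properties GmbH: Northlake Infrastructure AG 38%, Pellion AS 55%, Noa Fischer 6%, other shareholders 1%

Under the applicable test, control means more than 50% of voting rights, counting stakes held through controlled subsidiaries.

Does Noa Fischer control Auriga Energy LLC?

Yes

Noa holds 60% of Pellion, so Noa controls Pellion.
Noa holds 78% of Northlake, so Noa controls Northlake.
Northlake and Pellion together hold 93% + 7% = 100% of Auriga, so Noa controls Auriga.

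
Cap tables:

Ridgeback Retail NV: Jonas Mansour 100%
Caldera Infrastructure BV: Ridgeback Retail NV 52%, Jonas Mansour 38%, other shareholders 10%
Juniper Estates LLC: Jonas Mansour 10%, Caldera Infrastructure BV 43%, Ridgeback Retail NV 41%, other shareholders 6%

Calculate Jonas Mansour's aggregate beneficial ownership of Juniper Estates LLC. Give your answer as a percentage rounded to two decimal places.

Jonas reaches Juniper along 4 paths.
Direct stake: 10% = 10%.
Via Ridgeback → Caldera: 100% × 52% × 43% = 22.36%.
Via Caldera: 38% × 43% = 16.34%.
Via Ridgeback: 100% × 41% = 41%.
Total: 10% + 22.36% + 16.34% + 41% = 89.7%.
Rounded: 89.70%.

89.70%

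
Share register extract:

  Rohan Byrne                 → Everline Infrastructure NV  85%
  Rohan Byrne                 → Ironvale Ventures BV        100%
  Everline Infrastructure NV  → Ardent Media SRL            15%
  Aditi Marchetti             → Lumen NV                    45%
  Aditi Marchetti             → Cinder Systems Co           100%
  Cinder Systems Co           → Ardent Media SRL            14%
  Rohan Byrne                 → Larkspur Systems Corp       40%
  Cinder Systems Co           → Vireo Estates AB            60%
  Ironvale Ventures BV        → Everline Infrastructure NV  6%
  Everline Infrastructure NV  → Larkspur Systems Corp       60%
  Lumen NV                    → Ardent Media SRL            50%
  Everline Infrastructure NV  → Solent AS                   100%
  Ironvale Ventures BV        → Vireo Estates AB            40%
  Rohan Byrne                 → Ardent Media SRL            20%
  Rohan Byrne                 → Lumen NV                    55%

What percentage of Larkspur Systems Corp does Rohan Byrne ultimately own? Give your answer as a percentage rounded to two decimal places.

Rohan reaches Larkspur along 3 paths.
Direct stake: 40% = 40%.
Via Ironvale → Everline: 100% × 6% × 60% = 3.6%.
Via Everline: 85% × 60% = 51%.
Total: 40% + 3.6% + 51% = 94.6%.
Rounded: 94.60%.

94.60%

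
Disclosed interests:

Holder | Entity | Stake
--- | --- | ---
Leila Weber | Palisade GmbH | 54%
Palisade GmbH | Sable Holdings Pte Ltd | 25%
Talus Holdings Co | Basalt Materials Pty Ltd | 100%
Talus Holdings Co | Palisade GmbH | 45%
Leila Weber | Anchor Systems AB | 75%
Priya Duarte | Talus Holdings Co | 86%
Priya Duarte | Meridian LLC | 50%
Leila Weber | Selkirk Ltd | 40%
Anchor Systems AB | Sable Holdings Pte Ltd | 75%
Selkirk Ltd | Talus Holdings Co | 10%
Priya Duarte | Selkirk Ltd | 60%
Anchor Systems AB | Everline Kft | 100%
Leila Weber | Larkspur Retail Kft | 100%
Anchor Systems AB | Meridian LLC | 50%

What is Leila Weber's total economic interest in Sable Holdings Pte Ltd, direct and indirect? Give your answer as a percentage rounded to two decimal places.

Leila reaches Sable along 3 paths.
Via Anchor: 75% × 75% = 56.25%.
Via Palisade: 54% × 25% = 13.5%.
Via Selkirk → Talus → Palisade: 40% × 10% × 45% × 25% = 0.45%.
Total: 56.25% + 13.5% + 0.45% = 70.2%.
Rounded: 70.20%.

70.20%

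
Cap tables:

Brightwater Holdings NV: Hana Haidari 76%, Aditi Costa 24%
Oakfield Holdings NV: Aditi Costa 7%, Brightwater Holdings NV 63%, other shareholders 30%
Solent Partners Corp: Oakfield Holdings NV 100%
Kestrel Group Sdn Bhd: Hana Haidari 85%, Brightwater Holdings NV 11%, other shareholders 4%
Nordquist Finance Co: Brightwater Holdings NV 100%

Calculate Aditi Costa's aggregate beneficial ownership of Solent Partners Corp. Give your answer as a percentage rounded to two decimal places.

Aditi reaches Solent along 2 paths.
Via Oakfield: 7% × 100% = 7%.
Via Brightwater → Oakfield: 24% × 63% × 100% = 15.12%.
Total: 7% + 15.12% = 22.12%.

22.12%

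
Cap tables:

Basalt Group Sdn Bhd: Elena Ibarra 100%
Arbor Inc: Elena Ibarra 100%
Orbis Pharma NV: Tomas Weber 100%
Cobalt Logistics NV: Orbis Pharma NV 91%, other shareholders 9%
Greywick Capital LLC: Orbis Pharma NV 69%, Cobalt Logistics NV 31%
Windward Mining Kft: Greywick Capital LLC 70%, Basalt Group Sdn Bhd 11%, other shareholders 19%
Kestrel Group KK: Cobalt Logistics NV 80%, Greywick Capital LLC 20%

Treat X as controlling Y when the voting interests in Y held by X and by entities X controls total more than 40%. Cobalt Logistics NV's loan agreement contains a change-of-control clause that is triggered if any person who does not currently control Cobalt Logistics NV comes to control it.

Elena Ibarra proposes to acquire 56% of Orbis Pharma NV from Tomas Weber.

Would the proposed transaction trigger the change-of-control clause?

The purchase adds only to Elena's holdings (Tomas's stake shrinks), so Elena is the only person who could newly come to control Cobalt.
Elena holds 100% of Basalt, so Elena controls Basalt.
Elena holds 100% of Arbor, so Elena controls Arbor.
Neither Elena nor any entity Elena controls holds any voting interest in Cobalt.
So before the transaction, Elena does not control Cobalt.
After the purchase, Elena holds 56% of Orbis directly, and Tomas's stake falls to 44%.
Elena holds 56% of Orbis, so Elena controls Orbis.
Orbis holds 91% of Cobalt, so Elena controls Cobalt.
Elena did not control Cobalt before and does after, so the clause is triggered.

Yes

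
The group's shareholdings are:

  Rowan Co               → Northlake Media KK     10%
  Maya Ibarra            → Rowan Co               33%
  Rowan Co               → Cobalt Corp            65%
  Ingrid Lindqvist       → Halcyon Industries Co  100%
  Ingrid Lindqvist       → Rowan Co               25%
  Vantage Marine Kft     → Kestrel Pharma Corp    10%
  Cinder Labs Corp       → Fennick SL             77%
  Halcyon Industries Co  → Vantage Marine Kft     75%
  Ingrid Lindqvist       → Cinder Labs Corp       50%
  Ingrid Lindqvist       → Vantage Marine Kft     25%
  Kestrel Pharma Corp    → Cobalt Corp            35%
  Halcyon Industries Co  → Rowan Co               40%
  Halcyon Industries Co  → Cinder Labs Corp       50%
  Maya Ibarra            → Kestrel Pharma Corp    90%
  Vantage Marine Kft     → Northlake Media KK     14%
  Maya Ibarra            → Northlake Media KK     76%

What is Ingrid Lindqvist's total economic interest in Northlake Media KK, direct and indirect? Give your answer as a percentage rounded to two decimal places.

20.50%

Ingrid reaches Northlake along 4 paths.
Via Halcyon → Vantage: 100% × 75% × 14% = 10.5%.
Via Vantage: 25% × 14% = 3.5%.
Via Rowan: 25% × 10% = 2.5%.
Via Halcyon → Rowan: 100% × 40% × 10% = 4%.
Total: 10.5% + 3.5% + 2.5% + 4% = 20.5%.
Rounded: 20.50%.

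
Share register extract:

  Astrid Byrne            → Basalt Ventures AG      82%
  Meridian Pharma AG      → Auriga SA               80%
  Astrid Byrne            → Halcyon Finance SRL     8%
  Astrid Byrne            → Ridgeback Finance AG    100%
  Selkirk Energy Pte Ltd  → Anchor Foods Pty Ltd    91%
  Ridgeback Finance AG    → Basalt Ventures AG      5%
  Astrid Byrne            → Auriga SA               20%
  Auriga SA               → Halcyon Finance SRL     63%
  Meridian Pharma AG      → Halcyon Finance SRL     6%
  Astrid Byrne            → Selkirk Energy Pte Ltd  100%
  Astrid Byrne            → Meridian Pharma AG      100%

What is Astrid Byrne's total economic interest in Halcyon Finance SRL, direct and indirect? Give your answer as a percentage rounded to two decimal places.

Astrid reaches Halcyon along 4 paths.
Direct stake: 8% = 8%.
Via Meridian: 100% × 6% = 6%.
Via Meridian → Auriga: 100% × 80% × 63% = 50.4%.
Via Auriga: 20% × 63% = 12.6%.
Total: 8% + 6% + 50.4% + 12.6% = 77%.
Rounded: 77.00%.

77.00%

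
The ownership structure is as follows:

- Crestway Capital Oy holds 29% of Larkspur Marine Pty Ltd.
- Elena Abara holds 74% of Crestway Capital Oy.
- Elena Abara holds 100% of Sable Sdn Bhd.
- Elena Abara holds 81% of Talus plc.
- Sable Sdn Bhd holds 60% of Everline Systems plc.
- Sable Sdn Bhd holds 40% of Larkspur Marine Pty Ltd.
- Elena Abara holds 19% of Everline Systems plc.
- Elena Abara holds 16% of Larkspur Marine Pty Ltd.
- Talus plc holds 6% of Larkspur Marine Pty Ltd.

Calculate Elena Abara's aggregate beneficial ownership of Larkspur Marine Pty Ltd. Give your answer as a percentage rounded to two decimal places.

Elena reaches Larkspur along 4 paths.
Direct stake: 16% = 16%.
Via Crestway: 74% × 29% = 21.46%.
Via Sable: 100% × 40% = 40%.
Via Talus: 81% × 6% = 4.86%.
Total: 16% + 21.46% + 40% + 4.86% = 82.32%.

82.32%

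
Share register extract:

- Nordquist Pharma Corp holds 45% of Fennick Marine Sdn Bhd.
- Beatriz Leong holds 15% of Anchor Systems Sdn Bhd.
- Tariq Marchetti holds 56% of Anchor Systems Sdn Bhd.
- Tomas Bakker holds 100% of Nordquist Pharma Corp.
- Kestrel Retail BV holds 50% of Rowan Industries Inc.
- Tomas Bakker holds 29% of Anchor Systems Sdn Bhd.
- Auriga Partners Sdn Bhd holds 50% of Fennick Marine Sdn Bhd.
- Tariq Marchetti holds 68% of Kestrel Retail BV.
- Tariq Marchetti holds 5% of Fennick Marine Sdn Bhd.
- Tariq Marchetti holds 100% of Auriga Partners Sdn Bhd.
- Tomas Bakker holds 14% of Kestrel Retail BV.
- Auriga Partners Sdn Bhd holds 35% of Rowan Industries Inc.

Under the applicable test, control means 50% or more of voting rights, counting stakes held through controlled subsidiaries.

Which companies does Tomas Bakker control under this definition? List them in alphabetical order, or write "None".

Tomas holds 100% of Nordquist, so Tomas controls Nordquist.
No other company's threshold is met.

Nordquist Pharma Corp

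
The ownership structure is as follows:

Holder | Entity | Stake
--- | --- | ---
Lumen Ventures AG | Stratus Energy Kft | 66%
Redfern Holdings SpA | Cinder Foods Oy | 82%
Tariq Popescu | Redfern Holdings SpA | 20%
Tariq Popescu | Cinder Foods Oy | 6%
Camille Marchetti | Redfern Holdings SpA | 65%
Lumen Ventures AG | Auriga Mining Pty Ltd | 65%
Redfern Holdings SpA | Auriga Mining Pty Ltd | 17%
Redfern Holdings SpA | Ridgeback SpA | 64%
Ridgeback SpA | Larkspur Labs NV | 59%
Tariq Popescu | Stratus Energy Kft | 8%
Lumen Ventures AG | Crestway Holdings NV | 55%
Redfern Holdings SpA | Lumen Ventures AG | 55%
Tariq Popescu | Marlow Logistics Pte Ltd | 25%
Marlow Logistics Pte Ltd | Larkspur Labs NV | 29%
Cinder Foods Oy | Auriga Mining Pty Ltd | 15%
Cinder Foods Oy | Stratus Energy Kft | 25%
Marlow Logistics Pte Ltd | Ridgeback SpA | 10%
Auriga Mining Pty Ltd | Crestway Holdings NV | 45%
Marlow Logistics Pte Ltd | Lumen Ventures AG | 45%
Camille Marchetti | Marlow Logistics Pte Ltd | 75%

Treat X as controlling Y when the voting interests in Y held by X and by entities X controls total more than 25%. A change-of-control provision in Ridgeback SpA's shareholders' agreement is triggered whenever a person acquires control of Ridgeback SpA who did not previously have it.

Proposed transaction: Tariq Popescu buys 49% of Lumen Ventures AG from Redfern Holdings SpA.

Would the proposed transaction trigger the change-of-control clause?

The purchase adds only to Tariq's holdings (Redfern's stake shrinks), so Tariq is the only person who could newly come to control Ridgeback.
Tariq's largest direct stake is 25% in Marlow, which does not meet the threshold, so Tariq controls no company.
Neither Tariq nor any entity Tariq controls holds any voting interest in Ridgeback.
So before the transaction, Tariq does not control Ridgeback.
After the purchase, Tariq holds 49% of Lumen directly, and Redfern's stake falls to 6%.
Tariq holds 49% of Lumen, so Tariq controls Lumen.
Lumen holds 65% of Auriga, so Tariq controls Auriga.
Tariq and Lumen together hold 8% + 66% = 74% of Stratus, so Tariq controls Stratus.
Lumen and Auriga together hold 55% + 45% = 100% of Crestway, so Tariq controls Crestway.
After the transaction, neither Tariq nor any entity Tariq controls holds a voting interest in Ridgeback, so Tariq still does not control it.
No new person acquires control, so the clause is not triggered.

No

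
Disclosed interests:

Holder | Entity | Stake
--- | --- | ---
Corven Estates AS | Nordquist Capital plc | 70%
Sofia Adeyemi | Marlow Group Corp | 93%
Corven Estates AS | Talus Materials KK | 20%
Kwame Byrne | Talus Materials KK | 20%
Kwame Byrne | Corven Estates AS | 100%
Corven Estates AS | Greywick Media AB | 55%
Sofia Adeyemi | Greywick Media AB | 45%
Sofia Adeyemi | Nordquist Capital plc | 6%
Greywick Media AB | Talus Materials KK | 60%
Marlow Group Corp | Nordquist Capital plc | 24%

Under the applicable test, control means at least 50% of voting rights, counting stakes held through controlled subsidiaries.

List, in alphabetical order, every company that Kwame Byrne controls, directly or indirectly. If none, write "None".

Corven Estates AS, Greywick Media AB, Nordquist Capital plc, Talus Materials KK

Kwame holds 100% of Corven, so Kwame controls Corven.
Corven holds 55% of Greywick, so Kwame controls Greywick.
Greywick and Kwame and Corven together hold 60% + 20% + 20% = 100% of Talus, so Kwame controls Talus.
Corven holds 70% of Nordquist, so Kwame controls Nordquist.
No other company's threshold is met.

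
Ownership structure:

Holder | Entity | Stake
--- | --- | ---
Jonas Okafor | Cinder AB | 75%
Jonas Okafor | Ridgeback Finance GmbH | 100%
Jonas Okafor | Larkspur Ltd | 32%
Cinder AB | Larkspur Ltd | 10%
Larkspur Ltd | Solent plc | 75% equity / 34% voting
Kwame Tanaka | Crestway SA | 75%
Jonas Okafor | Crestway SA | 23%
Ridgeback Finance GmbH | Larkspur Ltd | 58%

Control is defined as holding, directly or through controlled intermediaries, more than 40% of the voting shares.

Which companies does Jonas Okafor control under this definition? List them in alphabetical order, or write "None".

Cinder AB, Larkspur Ltd, Ridgeback Finance GmbH

Jonas holds 100% of Ridgeback, so Jonas controls Ridgeback.
Jonas holds 75% of Cinder, so Jonas controls Cinder.
Ridgeback and Cinder and Jonas together hold 58% + 10% + 32% = 100% of Larkspur, so Jonas controls Larkspur.
No other company's threshold is met.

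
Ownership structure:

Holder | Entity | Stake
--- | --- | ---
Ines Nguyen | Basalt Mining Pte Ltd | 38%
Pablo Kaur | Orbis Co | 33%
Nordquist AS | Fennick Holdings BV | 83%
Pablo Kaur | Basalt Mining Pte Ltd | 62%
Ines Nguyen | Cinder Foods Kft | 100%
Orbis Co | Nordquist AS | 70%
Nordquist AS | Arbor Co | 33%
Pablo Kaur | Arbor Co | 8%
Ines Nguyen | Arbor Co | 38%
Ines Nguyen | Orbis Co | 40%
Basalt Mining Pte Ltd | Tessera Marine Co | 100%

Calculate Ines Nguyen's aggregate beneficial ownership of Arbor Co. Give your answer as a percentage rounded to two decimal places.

Ines reaches Arbor along 2 paths.
Direct stake: 38% = 38%.
Via Orbis → Nordquist: 40% × 70% × 33% = 9.24%.
Total: 38% + 9.24% = 47.24%.

47.24%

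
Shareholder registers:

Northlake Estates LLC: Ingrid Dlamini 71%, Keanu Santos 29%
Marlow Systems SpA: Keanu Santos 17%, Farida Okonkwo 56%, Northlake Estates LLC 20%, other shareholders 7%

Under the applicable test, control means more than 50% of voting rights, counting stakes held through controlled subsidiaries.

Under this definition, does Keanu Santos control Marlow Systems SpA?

Keanu's largest direct stake is 29% in Northlake, which does not meet the threshold, so Keanu controls no company.
In Marlow, Keanu's side holds only 17%, not > 50%.
So Keanu does not control Marlow.

No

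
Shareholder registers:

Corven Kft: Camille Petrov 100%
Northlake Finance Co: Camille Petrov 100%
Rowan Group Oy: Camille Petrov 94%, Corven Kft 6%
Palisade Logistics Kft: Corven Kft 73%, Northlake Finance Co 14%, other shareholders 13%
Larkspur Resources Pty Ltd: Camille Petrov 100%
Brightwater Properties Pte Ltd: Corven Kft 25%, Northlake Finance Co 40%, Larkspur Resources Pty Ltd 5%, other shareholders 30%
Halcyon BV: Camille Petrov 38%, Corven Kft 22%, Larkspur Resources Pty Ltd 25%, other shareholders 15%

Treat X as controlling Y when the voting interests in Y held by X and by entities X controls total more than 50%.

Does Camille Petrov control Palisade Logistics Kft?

Yes

Camille holds 100% of Northlake, so Camille controls Northlake.
Camille holds 100% of Corven, so Camille controls Corven.
Corven and Northlake together hold 73% + 14% = 87% of Palisade, so Camille controls Palisade.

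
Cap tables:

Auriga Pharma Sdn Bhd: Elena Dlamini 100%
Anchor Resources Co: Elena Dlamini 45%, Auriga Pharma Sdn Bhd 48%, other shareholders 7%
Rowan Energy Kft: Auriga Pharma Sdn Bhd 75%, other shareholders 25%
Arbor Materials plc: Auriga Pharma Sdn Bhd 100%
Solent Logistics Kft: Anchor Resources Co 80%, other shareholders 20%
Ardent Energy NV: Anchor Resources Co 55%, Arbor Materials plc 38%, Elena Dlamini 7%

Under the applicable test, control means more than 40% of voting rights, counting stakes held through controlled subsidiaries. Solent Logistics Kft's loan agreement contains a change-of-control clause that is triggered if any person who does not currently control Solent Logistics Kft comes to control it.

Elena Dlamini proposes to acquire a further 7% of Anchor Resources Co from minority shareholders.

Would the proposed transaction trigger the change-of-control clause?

The purchase changes only Elena's holdings, so Elena is the only person who could newly come to control Solent.
Elena holds 100% of Auriga, so Elena controls Auriga.
Elena and Auriga together hold 45% + 48% = 93% of Anchor, so Elena controls Anchor.
Anchor holds 80% of Solent, so Elena controls Solent.
So Elena already controls Solent before the transaction.
After the purchase, Elena's direct stake in Anchor rises to 45% + 7% = 52%.
Elena controlled Solent already, so this is not a new person acquiring control; every other person's position is unchanged or reduced.
No new person acquires control, so the clause is not triggered.

No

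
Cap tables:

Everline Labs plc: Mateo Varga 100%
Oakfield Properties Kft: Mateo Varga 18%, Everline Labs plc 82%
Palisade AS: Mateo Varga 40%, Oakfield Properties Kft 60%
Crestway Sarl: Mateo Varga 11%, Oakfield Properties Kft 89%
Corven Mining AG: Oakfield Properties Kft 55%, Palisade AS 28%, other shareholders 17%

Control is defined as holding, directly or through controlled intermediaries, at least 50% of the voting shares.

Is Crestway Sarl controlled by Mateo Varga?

Mateo holds 100% of Everline, so Mateo controls Everline.
Mateo and Everline together hold 18% + 82% = 100% of Oakfield, so Mateo controls Oakfield.
Mateo and Oakfield together hold 11% + 89% = 100% of Crestway, so Mateo controls Crestway.

Yes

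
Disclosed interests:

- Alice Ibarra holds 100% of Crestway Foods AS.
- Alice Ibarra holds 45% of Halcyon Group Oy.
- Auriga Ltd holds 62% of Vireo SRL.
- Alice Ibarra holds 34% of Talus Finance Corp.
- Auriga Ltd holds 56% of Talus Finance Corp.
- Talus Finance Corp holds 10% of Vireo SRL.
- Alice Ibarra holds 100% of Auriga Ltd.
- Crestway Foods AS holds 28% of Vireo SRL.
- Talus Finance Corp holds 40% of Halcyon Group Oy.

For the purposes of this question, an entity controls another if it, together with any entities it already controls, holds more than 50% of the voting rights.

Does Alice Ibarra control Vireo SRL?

Alice holds 100% of Auriga, so Alice controls Auriga.
Alice holds 100% of Crestway, so Alice controls Crestway.
Alice and Auriga together hold 34% + 56% = 90% of Talus, so Alice controls Talus.
Talus and Auriga and Crestway together hold 10% + 62% + 28% = 100% of Vireo, so Alice controls Vireo.

Yes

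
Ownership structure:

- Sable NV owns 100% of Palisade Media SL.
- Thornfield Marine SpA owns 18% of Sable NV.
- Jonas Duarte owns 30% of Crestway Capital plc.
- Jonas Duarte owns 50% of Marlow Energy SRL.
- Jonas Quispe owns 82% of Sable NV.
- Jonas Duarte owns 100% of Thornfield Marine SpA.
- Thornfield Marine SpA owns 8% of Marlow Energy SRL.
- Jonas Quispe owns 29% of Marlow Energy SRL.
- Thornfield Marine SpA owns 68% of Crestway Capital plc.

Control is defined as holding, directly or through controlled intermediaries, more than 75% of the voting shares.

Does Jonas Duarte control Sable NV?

Jonas Duarte holds 100% of Thornfield, so Jonas Duarte controls Thornfield.
Thornfield and Jonas Duarte together hold 68% + 30% = 98% of Crestway, so Jonas Duarte controls Crestway.
In Sable, Jonas Duarte's side holds only 18%, not > 75%.
So Jonas Duarte does not control Sable.

No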